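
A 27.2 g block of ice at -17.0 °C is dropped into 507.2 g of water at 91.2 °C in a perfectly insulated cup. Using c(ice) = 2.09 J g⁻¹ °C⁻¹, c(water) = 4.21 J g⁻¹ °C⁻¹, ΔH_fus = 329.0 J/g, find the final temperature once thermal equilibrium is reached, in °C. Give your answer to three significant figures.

Heat to bring ice to 0 °C and melt it: q₁ = 27.2×2.09×17.0 + 27.2×329.0 = 9915.2 J
Heat the water can supply cooling to 0 °C: 507.2×4.21×91.2 = 194740 J > q₁, so all ice melts.
Energy balance: 507.2×4.21×(91.2 − T) = 9915.2 + 27.2×4.21×(T − 0)
2135.312(91.2 − T) = 9915.2 + 114.512 T
194740 − 9915.2 = 2249.824 T
T = 184824.8 / 2249.824 = 82.15 °C

T_f = 82.2 °C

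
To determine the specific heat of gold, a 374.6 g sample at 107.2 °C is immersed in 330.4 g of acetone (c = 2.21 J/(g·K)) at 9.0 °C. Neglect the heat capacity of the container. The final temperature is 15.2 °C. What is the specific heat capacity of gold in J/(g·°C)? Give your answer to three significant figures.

q_gained = (330.4 × 2.21) × (15.2 − 9.0) = 4527 J
q_lost = 374.6 × c × (107.2 − 15.2) = 34463.2 c
Set equal: c = 4527 / 34463.2 = 0.131 J/(g·°C)

c = 0.131 J/(g·°C)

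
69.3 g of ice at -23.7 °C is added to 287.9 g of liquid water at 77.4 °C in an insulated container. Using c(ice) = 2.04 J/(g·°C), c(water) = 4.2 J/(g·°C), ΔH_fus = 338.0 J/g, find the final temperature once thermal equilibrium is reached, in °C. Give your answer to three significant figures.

Heat to bring ice to 0 °C and melt it: q₁ = 69.3×2.04×23.7 + 69.3×338.0 = 26774 J
Heat the water can supply cooling to 0 °C: 287.9×4.2×77.4 = 93590.5 J > q₁, so all ice melts.
Energy balance: 287.9×4.2×(77.4 − T) = 26774 + 69.3×4.2×(T − 0)
1209.18(77.4 − T) = 26774 + 291.06 T
93590.5 − 26774 = 1500.24 T
T = 66816.5 / 1500.24 = 44.54 °C

T_f = 44.5 °C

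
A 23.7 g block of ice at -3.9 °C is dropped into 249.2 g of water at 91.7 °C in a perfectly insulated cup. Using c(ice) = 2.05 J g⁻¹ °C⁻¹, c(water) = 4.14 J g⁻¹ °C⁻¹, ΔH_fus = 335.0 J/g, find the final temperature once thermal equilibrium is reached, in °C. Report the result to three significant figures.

Heat to bring ice to 0 °C and melt it: q₁ = 23.7×2.05×3.9 + 23.7×335.0 = 8129.0 J
Heat the water can supply cooling to 0 °C: 249.2×4.14×91.7 = 94605.8 J > q₁, so all ice melts.
Energy balance: 249.2×4.14×(91.7 − T) = 8129.0 + 23.7×4.14×(T − 0)
1031.688(91.7 − T) = 8129.0 + 98.118 T
94605.8 − 8129.0 = 1129.806 T
T = 86476.8 / 1129.806 = 76.54 °C

T_f = 76.5 °C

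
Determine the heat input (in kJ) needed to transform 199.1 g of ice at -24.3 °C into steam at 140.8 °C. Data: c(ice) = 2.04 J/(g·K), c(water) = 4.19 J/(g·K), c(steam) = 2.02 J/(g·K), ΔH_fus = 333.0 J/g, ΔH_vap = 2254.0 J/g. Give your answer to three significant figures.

q1 (heat ice -24.3→0.0 °C): 199.1 × 2.04 × 24.3 = 9870 J
q2 (melt at 0 °C): 199.1 × 333.0 = 66300 J
q3 (heat water 0.0→100.0 °C): 199.1 × 4.19 × 100.0 = 83423 J
q4 (vaporize at 100 °C): 199.1 × 2254.0 = 448771 J
q5 (heat steam 100.0→140.8 °C): 199.1 × 2.02 × 40.8 = 16409 J
Total: 9870 + 66300 + 83423 + 448771 + 16409 = 624773 J = 625 kJ

q = 625 kJ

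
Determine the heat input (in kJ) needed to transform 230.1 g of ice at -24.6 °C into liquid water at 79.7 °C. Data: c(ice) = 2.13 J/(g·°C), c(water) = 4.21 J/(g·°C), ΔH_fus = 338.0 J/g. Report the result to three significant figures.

q = 167 kJ

q1 (heat ice -24.6→0.0 °C): 230.1 × 2.13 × 24.6 = 12057 J
q2 (melt at 0 °C): 230.1 × 338.0 = 77774 J
q3 (heat water 0.0→79.7 °C): 230.1 × 4.21 × 79.7 = 77207 J
Total: 12057 + 77774 + 77207 = 167038 J = 167 kJ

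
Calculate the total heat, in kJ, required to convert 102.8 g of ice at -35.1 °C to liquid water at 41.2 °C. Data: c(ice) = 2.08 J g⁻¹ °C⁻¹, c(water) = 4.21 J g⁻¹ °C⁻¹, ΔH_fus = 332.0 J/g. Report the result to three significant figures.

q = 59.5 kJ

q1 (heat ice -35.1→0.0 °C): 102.8 × 2.08 × 35.1 = 7505 J
q2 (melt at 0 °C): 102.8 × 332.0 = 34130 J
q3 (heat water 0.0→41.2 °C): 102.8 × 4.21 × 41.2 = 17831 J
Total: 7505 + 34130 + 17831 = 59466 J = 59.5 kJ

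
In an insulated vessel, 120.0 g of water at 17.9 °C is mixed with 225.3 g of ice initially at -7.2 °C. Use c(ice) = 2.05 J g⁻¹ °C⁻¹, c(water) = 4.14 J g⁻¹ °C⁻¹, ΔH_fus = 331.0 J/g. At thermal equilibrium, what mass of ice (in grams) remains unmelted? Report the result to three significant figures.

Heat to warm all ice to 0 °C: 225.3×2.05×7.2 = 3325.4 J
Heat released by water cooling to 0 °C: 120.0×4.14×17.9 = 8892.7 J
8892.7 J < 3325.4 + 225.3×331.0 = 77899.7 J, so not all ice melts; final T = 0 °C.
Heat left for melting: 8892.7 − 3325.4 = 5567.3 J
Mass melted = 5567.3 / 331.0 = 16.82 g
Ice remaining = 225.3 − 16.82 = 208.48 g

m_ice remaining = 208 g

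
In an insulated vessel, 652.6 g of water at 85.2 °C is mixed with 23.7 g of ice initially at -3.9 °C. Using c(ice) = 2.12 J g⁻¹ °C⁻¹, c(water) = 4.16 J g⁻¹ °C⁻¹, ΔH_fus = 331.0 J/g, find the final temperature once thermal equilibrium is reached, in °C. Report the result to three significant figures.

T_f = 79.4 °C

Heat to bring ice to 0 °C and melt it: q₁ = 23.7×2.12×3.9 + 23.7×331.0 = 8040.7 J
Heat the water can supply cooling to 0 °C: 652.6×4.16×85.2 = 231302 J > q₁, so all ice melts.
Energy balance: 652.6×4.16×(85.2 − T) = 8040.7 + 23.7×4.16×(T − 0)
2714.816(85.2 − T) = 8040.7 + 98.592 T
231302 − 8040.7 = 2813.408 T
T = 223261.3 / 2813.408 = 79.36 °C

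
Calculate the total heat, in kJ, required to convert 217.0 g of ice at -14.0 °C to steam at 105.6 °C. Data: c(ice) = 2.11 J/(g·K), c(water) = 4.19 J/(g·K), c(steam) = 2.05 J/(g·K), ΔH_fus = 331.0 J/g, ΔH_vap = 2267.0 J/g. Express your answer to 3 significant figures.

q = 664 kJ

q1 (heat ice -14.0→0.0 °C): 217.0 × 2.11 × 14.0 = 6410 J
q2 (melt at 0 °C): 217.0 × 331.0 = 71827 J
q3 (heat water 0.0→100.0 °C): 217.0 × 4.19 × 100.0 = 90923 J
q4 (vaporize at 100 °C): 217.0 × 2267.0 = 491939 J
q5 (heat steam 100.0→105.6 °C): 217.0 × 2.05 × 5.6 = 2491 J
Total: 6410 + 71827 + 90923 + 491939 + 2491 = 663590 J = 664 kJ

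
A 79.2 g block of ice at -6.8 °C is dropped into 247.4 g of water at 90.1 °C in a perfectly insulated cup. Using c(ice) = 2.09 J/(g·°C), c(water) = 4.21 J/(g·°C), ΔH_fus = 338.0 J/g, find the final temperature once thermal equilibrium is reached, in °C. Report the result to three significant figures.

T_f = 48.0 °C

Heat to bring ice to 0 °C and melt it: q₁ = 79.2×2.09×6.8 + 79.2×338.0 = 27895 J
Heat the water can supply cooling to 0 °C: 247.4×4.21×90.1 = 93844.0 J > q₁, so all ice melts.
Energy balance: 247.4×4.21×(90.1 − T) = 27895 + 79.2×4.21×(T − 0)
1041.554(90.1 − T) = 27895 + 333.432 T
93844.0 − 27895 = 1374.986 T
T = 65949.0 / 1374.986 = 47.96 °C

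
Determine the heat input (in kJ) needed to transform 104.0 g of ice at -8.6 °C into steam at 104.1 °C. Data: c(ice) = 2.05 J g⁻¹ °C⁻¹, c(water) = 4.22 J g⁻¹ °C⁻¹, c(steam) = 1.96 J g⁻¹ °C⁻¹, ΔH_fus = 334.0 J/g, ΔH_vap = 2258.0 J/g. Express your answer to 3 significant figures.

q = 316 kJ

q1 (heat ice -8.6→0.0 °C): 104.0 × 2.05 × 8.6 = 1834 J
q2 (melt at 0 °C): 104.0 × 334.0 = 34736 J
q3 (heat water 0.0→100.0 °C): 104.0 × 4.22 × 100.0 = 43888 J
q4 (vaporize at 100 °C): 104.0 × 2258.0 = 234832 J
q5 (heat steam 100.0→104.1 °C): 104.0 × 1.96 × 4.1 = 836 J
Total: 1834 + 34736 + 43888 + 234832 + 836 = 316126 J = 316 kJ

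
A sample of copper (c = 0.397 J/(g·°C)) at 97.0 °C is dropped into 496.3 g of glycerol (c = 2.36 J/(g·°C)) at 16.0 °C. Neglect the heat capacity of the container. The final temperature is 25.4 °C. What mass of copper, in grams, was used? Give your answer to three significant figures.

m = 387 g

q_gained = (496.3 × 2.36) × (25.4 − 16.0) = 11010 J
q_lost = m × 0.397 × (97.0 − 25.4) = 28.4252 m
m = 11010 / 28.4252 = 387 g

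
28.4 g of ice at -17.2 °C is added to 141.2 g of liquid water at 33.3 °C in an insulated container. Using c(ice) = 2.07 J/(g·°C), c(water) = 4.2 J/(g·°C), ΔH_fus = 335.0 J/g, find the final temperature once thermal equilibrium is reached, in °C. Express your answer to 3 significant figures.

T_f = 12.9 °C

Heat to bring ice to 0 °C and melt it: q₁ = 28.4×2.07×17.2 + 28.4×335.0 = 10525 J
Heat the water can supply cooling to 0 °C: 141.2×4.2×33.3 = 19748.2 J > q₁, so all ice melts.
Energy balance: 141.2×4.2×(33.3 − T) = 10525 + 28.4×4.2×(T − 0)
593.04(33.3 − T) = 10525 + 119.28 T
19748.2 − 10525 = 712.32 T
T = 9223.2 / 712.32 = 12.948 °C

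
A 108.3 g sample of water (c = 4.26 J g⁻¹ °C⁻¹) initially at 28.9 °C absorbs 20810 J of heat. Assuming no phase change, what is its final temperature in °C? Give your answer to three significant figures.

T_f = 74.0 °C

ΔT = q / (m c) = 20810 / (108.3 × 4.26) = 45.11 °C
T_f = 28.9 + 45.11 = 74.01 °C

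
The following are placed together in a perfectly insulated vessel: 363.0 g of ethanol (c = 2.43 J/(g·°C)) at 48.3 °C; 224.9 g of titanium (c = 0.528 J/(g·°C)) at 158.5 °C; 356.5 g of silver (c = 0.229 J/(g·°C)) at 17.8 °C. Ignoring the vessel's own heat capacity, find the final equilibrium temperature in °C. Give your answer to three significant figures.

Σ mᵢcᵢ(T − Tᵢ) = 0  ⇒  T = Σ mᵢcᵢTᵢ / Σ mᵢcᵢ
Σ mᵢcᵢ = 363.0×2.43 + 224.9×0.528 + 356.5×0.229 = 1082.4757
Σ mᵢcᵢTᵢ = 882.09×48.3 + 118.7472×158.5 + 81.6385×17.8 = 62880
T = 62880 / 1082.4757 = 58.09 °C

T_f = 58.1 °C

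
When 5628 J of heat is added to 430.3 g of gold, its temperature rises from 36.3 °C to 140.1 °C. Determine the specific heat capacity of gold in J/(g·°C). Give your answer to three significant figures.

c = 0.126 J/(g·°C)

c = q / (m ΔT) = 5628 / (430.3 × 103.8)
c = 5628 / 44665.14 = 0.126 J/(g·°C)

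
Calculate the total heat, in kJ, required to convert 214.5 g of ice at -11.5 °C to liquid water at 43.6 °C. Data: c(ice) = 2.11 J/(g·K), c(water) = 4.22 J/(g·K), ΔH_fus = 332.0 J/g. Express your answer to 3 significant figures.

q = 116 kJ

q1 (heat ice -11.5→0.0 °C): 214.5 × 2.11 × 11.5 = 5205 J
q2 (melt at 0 °C): 214.5 × 332.0 = 71214 J
q3 (heat water 0.0→43.6 °C): 214.5 × 4.22 × 43.6 = 39466 J
Total: 5205 + 71214 + 39466 = 115885 J = 116 kJ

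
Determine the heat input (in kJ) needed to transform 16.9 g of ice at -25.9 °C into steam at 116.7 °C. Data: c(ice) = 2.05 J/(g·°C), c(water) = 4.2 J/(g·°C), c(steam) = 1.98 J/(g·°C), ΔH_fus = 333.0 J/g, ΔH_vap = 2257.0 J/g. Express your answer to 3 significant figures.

q1 (heat ice -25.9→0.0 °C): 16.9 × 2.05 × 25.9 = 897 J
q2 (melt at 0 °C): 16.9 × 333.0 = 5628 J
q3 (heat water 0.0→100.0 °C): 16.9 × 4.2 × 100.0 = 7098 J
q4 (vaporize at 100 °C): 16.9 × 2257.0 = 38143 J
q5 (heat steam 100.0→116.7 °C): 16.9 × 1.98 × 16.7 = 559 J
Total: 897 + 5628 + 7098 + 38143 + 559 = 52325 J = 52.3 kJ

q = 52.3 kJ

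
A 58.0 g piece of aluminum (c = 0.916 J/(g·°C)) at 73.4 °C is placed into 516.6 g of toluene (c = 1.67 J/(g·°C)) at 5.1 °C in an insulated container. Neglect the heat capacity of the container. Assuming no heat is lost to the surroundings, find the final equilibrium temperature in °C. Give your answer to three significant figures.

T_f = 9.06 °C

Heat lost by aluminum = heat gained by toluene.
(58.0)(0.916)(73.4 − T) = (516.6)(1.67)(T − 5.1)
53.128 (73.4 − T) = 862.722 (T − 5.1)
3899.6 − 53.128 T = 862.722 T − 4399.9
8299.5 = 915.850 T
T = 9.062 °C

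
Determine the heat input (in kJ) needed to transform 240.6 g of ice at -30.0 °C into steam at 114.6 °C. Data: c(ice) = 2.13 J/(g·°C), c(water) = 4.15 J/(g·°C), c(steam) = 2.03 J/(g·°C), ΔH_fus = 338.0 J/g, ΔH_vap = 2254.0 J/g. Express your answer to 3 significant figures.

q1 (heat ice -30.0→0.0 °C): 240.6 × 2.13 × 30.0 = 15374 J
q2 (melt at 0 °C): 240.6 × 338.0 = 81323 J
q3 (heat water 0.0→100.0 °C): 240.6 × 4.15 × 100.0 = 99849 J
q4 (vaporize at 100 °C): 240.6 × 2254.0 = 542312 J
q5 (heat steam 100.0→114.6 °C): 240.6 × 2.03 × 14.6 = 7131 J
Total: 15374 + 81323 + 99849 + 542312 + 7131 = 745989 J = 746 kJ

q = 746 kJ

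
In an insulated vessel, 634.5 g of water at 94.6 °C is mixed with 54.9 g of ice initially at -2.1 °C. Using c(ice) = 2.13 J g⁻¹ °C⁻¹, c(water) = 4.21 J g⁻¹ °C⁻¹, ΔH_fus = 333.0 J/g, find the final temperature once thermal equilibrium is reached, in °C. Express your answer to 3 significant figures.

T_f = 80.7 °C

Heat to bring ice to 0 °C and melt it: q₁ = 54.9×2.13×2.1 + 54.9×333.0 = 18527 J
Heat the water can supply cooling to 0 °C: 634.5×4.21×94.6 = 252700 J > q₁, so all ice melts.
Energy balance: 634.5×4.21×(94.6 − T) = 18527 + 54.9×4.21×(T − 0)
2671.245(94.6 − T) = 18527 + 231.129 T
252700 − 18527 = 2902.374 T
T = 234173 / 2902.374 = 80.68 °C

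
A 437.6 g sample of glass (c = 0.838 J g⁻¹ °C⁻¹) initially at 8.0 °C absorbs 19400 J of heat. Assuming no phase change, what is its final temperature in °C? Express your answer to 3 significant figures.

T_f = 60.9 °C

ΔT = q / (m c) = 19400 / (437.6 × 0.838) = 52.90 °C
T_f = 8.0 + 52.90 = 60.90 °C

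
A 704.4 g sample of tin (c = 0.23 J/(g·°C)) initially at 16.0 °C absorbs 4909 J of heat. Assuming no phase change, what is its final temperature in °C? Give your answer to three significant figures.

ΔT = q / (m c) = 4909 / (704.4 × 0.23) = 30.30 °C
T_f = 16.0 + 30.30 = 46.30 °C

T_f = 46.3 °C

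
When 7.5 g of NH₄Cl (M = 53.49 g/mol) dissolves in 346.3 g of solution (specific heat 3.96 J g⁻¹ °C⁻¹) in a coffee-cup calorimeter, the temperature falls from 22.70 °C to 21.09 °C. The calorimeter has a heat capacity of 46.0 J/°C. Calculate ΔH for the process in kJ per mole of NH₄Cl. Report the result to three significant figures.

ΔH = 16.3 kJ/mol

|ΔT| = |21.09 − 22.70| = 1.61 °C
|q_surr| = (346.3 × 3.96 + 46.0) × 1.61 = 1417.348 × 1.61 = 2282 J
n(NH₄Cl) = 7.5 / 53.49 = 0.1402 mol
Temperature fell, so q_rxn = +|q_surr| = 2.282 kJ
ΔH = q_rxn / n = 16.28 kJ/mol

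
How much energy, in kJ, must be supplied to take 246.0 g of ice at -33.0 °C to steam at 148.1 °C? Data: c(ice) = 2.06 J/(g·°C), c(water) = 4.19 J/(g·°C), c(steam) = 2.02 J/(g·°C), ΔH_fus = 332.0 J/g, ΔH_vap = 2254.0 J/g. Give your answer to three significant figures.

q = 780 kJ

q1 (heat ice -33.0→0.0 °C): 246.0 × 2.06 × 33.0 = 16723 J
q2 (melt at 0 °C): 246.0 × 332.0 = 81672 J
q3 (heat water 0.0→100.0 °C): 246.0 × 4.19 × 100.0 = 103074 J
q4 (vaporize at 100 °C): 246.0 × 2254.0 = 554484 J
q5 (heat steam 100.0→148.1 °C): 246.0 × 2.02 × 48.1 = 23902 J
Total: 16723 + 81672 + 103074 + 554484 + 23902 = 779855 J = 780 kJ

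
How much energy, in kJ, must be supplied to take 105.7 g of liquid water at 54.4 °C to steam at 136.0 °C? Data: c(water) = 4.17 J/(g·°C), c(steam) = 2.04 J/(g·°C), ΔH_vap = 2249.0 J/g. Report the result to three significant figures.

q = 266 kJ

q1 (heat water 54.4→100.0 °C): 105.7 × 4.17 × 45.6 = 20099 J
q2 (vaporize at 100 °C): 105.7 × 2249.0 = 237719 J
q3 (heat steam 100.0→136.0 °C): 105.7 × 2.04 × 36.0 = 7763 J
Total: 20099 + 237719 + 7763 = 265581 J = 266 kJ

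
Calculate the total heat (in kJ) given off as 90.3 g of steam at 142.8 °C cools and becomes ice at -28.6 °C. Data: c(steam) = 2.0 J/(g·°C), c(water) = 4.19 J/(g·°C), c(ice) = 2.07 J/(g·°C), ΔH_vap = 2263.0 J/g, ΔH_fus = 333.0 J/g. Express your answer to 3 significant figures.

q1 (cool steam 142.8→100 °C): 90.3 × 2.0 × 42.8 = 7730 J
q2 (condense at 100 °C): 90.3 × 2263.0 = 204349 J
q3 (cool water 100→0 °C): 90.3 × 4.19 × 100.0 = 37836 J
q4 (freeze at 0 °C): 90.3 × 333.0 = 30070 J
q5 (cool ice 0→-28.6 °C): 90.3 × 2.07 × 28.6 = 5346 J
Total: 7730 + 204349 + 37836 + 30070 + 5346 = 285331 J = 285 kJ

q = 285 kJ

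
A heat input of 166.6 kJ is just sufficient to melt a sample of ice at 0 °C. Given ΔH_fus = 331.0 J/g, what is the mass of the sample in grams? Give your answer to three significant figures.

m = 503 g

m = q / ΔH_fus = 166600 J / 331.0 J/g = 503 g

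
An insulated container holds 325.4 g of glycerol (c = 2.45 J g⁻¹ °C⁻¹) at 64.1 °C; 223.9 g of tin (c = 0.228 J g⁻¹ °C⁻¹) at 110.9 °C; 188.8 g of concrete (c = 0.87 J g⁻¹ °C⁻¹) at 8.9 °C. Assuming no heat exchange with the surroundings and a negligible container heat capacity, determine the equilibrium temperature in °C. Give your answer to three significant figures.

Σ mᵢcᵢ(T − Tᵢ) = 0  ⇒  T = Σ mᵢcᵢTᵢ / Σ mᵢcᵢ
Σ mᵢcᵢ = 325.4×2.45 + 223.9×0.228 + 188.8×0.87 = 1012.5352
Σ mᵢcᵢTᵢ = 797.23×64.1 + 51.0492×110.9 + 164.256×8.9 = 58226
T = 58226 / 1012.5352 = 57.51 °C

T_f = 57.5 °C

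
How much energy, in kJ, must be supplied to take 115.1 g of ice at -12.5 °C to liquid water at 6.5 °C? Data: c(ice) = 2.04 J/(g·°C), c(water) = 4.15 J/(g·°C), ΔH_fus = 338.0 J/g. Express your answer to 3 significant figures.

q1 (heat ice -12.5→0.0 °C): 115.1 × 2.04 × 12.5 = 2935 J
q2 (melt at 0 °C): 115.1 × 338.0 = 38904 J
q3 (heat water 0.0→6.5 °C): 115.1 × 4.15 × 6.5 = 3105 J
Total: 2935 + 38904 + 3105 = 44944 J = 44.9 kJ

q = 44.9 kJ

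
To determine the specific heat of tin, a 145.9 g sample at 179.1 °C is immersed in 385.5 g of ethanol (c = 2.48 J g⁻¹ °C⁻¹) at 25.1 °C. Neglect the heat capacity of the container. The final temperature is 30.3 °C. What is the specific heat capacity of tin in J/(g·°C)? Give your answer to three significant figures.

c = 0.229 J/(g·°C)

q_gained = (385.5 × 2.48) × (30.3 − 25.1) = 4971 J
q_lost = 145.9 × c × (179.1 − 30.3) = 21709.92 c
Set equal: c = 4971 / 21709.92 = 0.229 J/(g·°C)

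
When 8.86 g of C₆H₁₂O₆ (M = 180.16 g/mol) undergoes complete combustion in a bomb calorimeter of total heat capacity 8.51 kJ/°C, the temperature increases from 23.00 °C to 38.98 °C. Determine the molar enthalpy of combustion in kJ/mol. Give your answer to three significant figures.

ΔT = 38.98 − 23.00 = 15.98 °C
q_cal = C_cal × ΔT = 8.51 × 15.98 = 135.9898 kJ
n = 8.86 / 180.16 = 0.04918 mol
q_rxn = −q_cal = -135.9898 kJ
ΔH = -135.9898 / 0.04918 = -2765 kJ/mol

ΔH = -2770 kJ/mol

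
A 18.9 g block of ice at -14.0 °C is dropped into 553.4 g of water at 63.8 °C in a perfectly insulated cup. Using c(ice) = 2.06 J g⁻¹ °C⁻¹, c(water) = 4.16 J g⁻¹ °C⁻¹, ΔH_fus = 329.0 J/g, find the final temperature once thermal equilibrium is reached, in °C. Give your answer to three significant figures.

Heat to bring ice to 0 °C and melt it: q₁ = 18.9×2.06×14.0 + 18.9×329.0 = 6763.2 J
Heat the water can supply cooling to 0 °C: 553.4×4.16×63.8 = 146877 J > q₁, so all ice melts.
Energy balance: 553.4×4.16×(63.8 − T) = 6763.2 + 18.9×4.16×(T − 0)
2302.144(63.8 − T) = 6763.2 + 78.624 T
146877 − 6763.2 = 2380.768 T
T = 140113.8 / 2380.768 = 58.85 °C

T_f = 58.9 °C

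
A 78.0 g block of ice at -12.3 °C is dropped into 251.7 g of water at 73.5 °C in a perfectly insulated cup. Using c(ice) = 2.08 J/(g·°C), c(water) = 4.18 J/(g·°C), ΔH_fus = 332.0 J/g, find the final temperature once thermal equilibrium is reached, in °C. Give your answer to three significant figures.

Heat to bring ice to 0 °C and melt it: q₁ = 78.0×2.08×12.3 + 78.0×332.0 = 27892 J
Heat the water can supply cooling to 0 °C: 251.7×4.18×73.5 = 77329.8 J > q₁, so all ice melts.
Energy balance: 251.7×4.18×(73.5 − T) = 27892 + 78.0×4.18×(T − 0)
1052.106(73.5 − T) = 27892 + 326.04 T
77329.8 − 27892 = 1378.146 T
T = 49437.8 / 1378.146 = 35.87 °C

T_f = 35.9 °C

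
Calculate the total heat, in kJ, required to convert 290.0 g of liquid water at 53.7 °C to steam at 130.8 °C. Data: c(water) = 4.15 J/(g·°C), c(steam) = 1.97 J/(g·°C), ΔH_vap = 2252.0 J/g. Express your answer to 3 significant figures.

q = 726 kJ

q1 (heat water 53.7→100.0 °C): 290.0 × 4.15 × 46.3 = 55722 J
q2 (vaporize at 100 °C): 290.0 × 2252.0 = 653080 J
q3 (heat steam 100.0→130.8 °C): 290.0 × 1.97 × 30.8 = 17596 J
Total: 55722 + 653080 + 17596 = 726398 J = 726 kJ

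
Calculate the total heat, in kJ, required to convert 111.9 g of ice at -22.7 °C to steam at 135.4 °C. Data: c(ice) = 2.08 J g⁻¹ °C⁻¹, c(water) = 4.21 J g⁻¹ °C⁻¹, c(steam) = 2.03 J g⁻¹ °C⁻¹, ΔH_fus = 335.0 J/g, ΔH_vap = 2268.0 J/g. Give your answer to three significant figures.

q1 (heat ice -22.7→0.0 °C): 111.9 × 2.08 × 22.7 = 5283 J
q2 (melt at 0 °C): 111.9 × 335.0 = 37487 J
q3 (heat water 0.0→100.0 °C): 111.9 × 4.21 × 100.0 = 47110 J
q4 (vaporize at 100 °C): 111.9 × 2268.0 = 253789 J
q5 (heat steam 100.0→135.4 °C): 111.9 × 2.03 × 35.4 = 8041 J
Total: 5283 + 37487 + 47110 + 253789 + 8041 = 351710 J = 352 kJ

q = 352 kJ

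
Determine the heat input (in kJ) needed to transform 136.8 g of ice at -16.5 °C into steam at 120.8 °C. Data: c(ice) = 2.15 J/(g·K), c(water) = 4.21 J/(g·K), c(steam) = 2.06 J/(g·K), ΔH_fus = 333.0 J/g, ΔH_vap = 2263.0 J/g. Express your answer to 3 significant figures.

q1 (heat ice -16.5→0.0 °C): 136.8 × 2.15 × 16.5 = 4853 J
q2 (melt at 0 °C): 136.8 × 333.0 = 45554 J
q3 (heat water 0.0→100.0 °C): 136.8 × 4.21 × 100.0 = 57593 J
q4 (vaporize at 100 °C): 136.8 × 2263.0 = 309578 J
q5 (heat steam 100.0→120.8 °C): 136.8 × 2.06 × 20.8 = 5862 J
Total: 4853 + 45554 + 57593 + 309578 + 5862 = 423440 J = 423 kJ

q = 423 kJ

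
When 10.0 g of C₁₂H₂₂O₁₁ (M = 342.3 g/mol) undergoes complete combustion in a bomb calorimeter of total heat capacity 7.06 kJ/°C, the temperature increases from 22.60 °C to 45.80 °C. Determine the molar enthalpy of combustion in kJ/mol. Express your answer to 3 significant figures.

ΔH = -5610 kJ/mol

ΔT = 45.80 − 22.60 = 23.20 °C
q_cal = C_cal × ΔT = 7.06 × 23.20 = 163.792 kJ
n = 10.0 / 342.3 = 0.02921 mol
q_rxn = −q_cal = -163.792 kJ
ΔH = -163.792 / 0.02921 = -5607 kJ/mol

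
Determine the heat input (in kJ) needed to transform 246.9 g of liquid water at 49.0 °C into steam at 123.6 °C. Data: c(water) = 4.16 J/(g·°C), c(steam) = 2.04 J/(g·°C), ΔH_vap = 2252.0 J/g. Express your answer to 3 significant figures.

q = 620 kJ

q1 (heat water 49.0→100.0 °C): 246.9 × 4.16 × 51.0 = 52382 J
q2 (vaporize at 100 °C): 246.9 × 2252.0 = 556019 J
q3 (heat steam 100.0→123.6 °C): 246.9 × 2.04 × 23.6 = 11887 J
Total: 52382 + 556019 + 11887 = 620288 J = 620 kJ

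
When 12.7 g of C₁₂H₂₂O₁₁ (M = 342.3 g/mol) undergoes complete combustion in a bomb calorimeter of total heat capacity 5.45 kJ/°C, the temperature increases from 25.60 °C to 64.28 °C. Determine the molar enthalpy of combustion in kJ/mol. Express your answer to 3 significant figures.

ΔT = 64.28 − 25.60 = 38.68 °C
q_cal = C_cal × ΔT = 5.45 × 38.68 = 210.806 kJ
n = 12.7 / 342.3 = 0.03710 mol
q_rxn = −q_cal = -210.806 kJ
ΔH = -210.806 / 0.03710 = -5682 kJ/mol

ΔH = -5680 kJ/mol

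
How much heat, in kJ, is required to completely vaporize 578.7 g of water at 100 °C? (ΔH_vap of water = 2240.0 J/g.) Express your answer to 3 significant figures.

q = m × ΔH_vap = 578.7 × 2240.0 = 1296000 J = 1300 kJ

q = 1300 kJ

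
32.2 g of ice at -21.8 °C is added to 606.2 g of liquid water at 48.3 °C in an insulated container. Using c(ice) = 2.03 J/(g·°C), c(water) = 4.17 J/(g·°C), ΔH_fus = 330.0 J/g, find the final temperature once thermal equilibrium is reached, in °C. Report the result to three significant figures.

Heat to bring ice to 0 °C and melt it: q₁ = 32.2×2.03×21.8 + 32.2×330.0 = 12051 J
Heat the water can supply cooling to 0 °C: 606.2×4.17×48.3 = 122095 J > q₁, so all ice melts.
Energy balance: 606.2×4.17×(48.3 − T) = 12051 + 32.2×4.17×(T − 0)
2527.854(48.3 − T) = 12051 + 134.274 T
122095 − 12051 = 2662.128 T
T = 110044 / 2662.128 = 41.34 °C

T_f = 41.3 °C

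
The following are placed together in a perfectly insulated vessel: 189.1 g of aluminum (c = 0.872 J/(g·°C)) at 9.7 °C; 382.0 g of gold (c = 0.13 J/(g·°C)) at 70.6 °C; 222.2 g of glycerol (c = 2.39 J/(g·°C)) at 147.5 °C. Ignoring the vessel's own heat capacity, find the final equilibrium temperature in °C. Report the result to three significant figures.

T_f = 112 °C

Σ mᵢcᵢ(T − Tᵢ) = 0  ⇒  T = Σ mᵢcᵢTᵢ / Σ mᵢcᵢ
Σ mᵢcᵢ = 189.1×0.872 + 382.0×0.13 + 222.2×2.39 = 745.6132
Σ mᵢcᵢTᵢ = 164.8952×9.7 + 49.66×70.6 + 531.058×147.5 = 83437
T = 83437 / 745.6132 = 111.9 °C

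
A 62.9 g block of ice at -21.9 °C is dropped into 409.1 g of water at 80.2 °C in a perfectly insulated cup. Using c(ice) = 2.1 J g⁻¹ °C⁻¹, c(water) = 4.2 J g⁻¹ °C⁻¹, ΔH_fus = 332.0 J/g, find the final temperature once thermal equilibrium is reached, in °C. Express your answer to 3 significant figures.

T_f = 57.5 °C

Heat to bring ice to 0 °C and melt it: q₁ = 62.9×2.1×21.9 + 62.9×332.0 = 23776 J
Heat the water can supply cooling to 0 °C: 409.1×4.2×80.2 = 137801 J > q₁, so all ice melts.
Energy balance: 409.1×4.2×(80.2 − T) = 23776 + 62.9×4.2×(T − 0)
1718.22(80.2 − T) = 23776 + 264.18 T
137801 − 23776 = 1982.40 T
T = 114025 / 1982.40 = 57.52 °C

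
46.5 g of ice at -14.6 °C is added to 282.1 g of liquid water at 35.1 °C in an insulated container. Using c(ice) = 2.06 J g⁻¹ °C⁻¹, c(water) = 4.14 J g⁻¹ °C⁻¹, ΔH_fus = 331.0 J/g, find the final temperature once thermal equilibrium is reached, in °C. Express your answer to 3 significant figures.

T_f = 17.8 °C

Heat to bring ice to 0 °C and melt it: q₁ = 46.5×2.06×14.6 + 46.5×331.0 = 16790 J
Heat the water can supply cooling to 0 °C: 282.1×4.14×35.1 = 40993.1 J > q₁, so all ice melts.
Energy balance: 282.1×4.14×(35.1 − T) = 16790 + 46.5×4.14×(T − 0)
1167.894(35.1 − T) = 16790 + 192.51 T
40993.1 − 16790 = 1360.404 T
T = 24203.1 / 1360.404 = 17.79 °C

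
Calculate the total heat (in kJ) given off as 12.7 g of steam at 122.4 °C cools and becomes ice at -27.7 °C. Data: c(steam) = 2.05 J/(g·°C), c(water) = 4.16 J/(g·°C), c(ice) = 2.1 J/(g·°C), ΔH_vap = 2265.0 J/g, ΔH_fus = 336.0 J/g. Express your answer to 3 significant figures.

q1 (cool steam 122.4→100 °C): 12.7 × 2.05 × 22.4 = 583 J
q2 (condense at 100 °C): 12.7 × 2265.0 = 28766 J
q3 (cool water 100→0 °C): 12.7 × 4.16 × 100.0 = 5283 J
q4 (freeze at 0 °C): 12.7 × 336.0 = 4267 J
q5 (cool ice 0→-27.7 °C): 12.7 × 2.1 × 27.7 = 739 J
Total: 583 + 28766 + 5283 + 4267 + 739 = 39638 J = 39.6 kJ

q = 39.6 kJ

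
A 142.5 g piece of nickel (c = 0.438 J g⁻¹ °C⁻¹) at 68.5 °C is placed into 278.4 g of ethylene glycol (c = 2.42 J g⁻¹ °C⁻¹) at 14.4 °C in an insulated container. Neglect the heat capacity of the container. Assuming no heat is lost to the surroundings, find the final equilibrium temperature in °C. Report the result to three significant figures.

T_f = 19.0 °C

Heat lost by nickel = heat gained by ethylene glycol.
(142.5)(0.438)(68.5 − T) = (278.4)(2.42)(T − 14.4)
62.415 (68.5 − T) = 673.728 (T − 14.4)
4275.4 − 62.415 T = 673.728 T − 9701.7
13977.1 = 736.143 T
T = 18.99 °C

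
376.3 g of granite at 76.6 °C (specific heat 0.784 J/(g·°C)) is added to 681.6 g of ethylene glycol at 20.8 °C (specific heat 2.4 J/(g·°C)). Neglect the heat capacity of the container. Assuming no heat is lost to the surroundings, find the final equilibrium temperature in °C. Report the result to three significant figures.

T_f = 29.3 °C

Heat lost by granite = heat gained by ethylene glycol.
(376.3)(0.784)(76.6 − T) = (681.6)(2.4)(T − 20.8)
295.0192 (76.6 − T) = 1635.84 (T − 20.8)
22598 − 295.0192 T = 1635.84 T − 34025
56623 = 1930.8592 T
T = 29.33 °C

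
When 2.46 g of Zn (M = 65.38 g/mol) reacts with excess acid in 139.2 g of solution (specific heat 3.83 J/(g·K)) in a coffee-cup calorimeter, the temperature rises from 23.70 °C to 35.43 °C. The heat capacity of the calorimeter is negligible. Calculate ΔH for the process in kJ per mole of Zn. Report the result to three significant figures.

ΔH = -166 kJ/mol

|ΔT| = |35.43 − 23.70| = 11.73 °C
|q_surr| = (139.2 × 3.83) × 11.73 = 533.136 × 11.73 = 6254 J
n(Zn) = 2.46 / 65.38 = 0.03763 mol
Temperature rose, so q_rxn = −|q_surr| = -6.254 kJ
ΔH = q_rxn / n = -166.2 kJ/mol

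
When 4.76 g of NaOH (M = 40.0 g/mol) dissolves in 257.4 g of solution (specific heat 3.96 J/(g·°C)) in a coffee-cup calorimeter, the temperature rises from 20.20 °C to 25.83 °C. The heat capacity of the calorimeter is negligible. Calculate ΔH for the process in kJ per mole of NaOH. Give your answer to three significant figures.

|ΔT| = |25.83 − 20.20| = 5.63 °C
|q_surr| = (257.4 × 3.96) × 5.63 = 1019.304 × 5.63 = 5739 J
n(NaOH) = 4.76 / 40.0 = 0.1190 mol
Temperature rose, so q_rxn = −|q_surr| = -5.739 kJ
ΔH = q_rxn / n = -48.23 kJ/mol

ΔH = -48.2 kJ/mol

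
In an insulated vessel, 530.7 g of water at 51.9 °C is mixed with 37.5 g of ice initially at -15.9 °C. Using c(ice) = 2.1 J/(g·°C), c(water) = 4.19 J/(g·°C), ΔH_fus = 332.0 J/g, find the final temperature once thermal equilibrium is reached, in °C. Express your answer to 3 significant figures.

Heat to bring ice to 0 °C and melt it: q₁ = 37.5×2.1×15.9 + 37.5×332.0 = 13702 J
Heat the water can supply cooling to 0 °C: 530.7×4.19×51.9 = 115407 J > q₁, so all ice melts.
Energy balance: 530.7×4.19×(51.9 − T) = 13702 + 37.5×4.19×(T − 0)
2223.633(51.9 − T) = 13702 + 157.125 T
115407 − 13702 = 2380.758 T
T = 101705 / 2380.758 = 42.72 °C

T_f = 42.7 °C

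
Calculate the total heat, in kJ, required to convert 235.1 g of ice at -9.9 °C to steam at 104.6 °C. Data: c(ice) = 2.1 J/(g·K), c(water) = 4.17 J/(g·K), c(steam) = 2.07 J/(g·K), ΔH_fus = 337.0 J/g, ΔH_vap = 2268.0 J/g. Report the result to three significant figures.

q1 (heat ice -9.9→0.0 °C): 235.1 × 2.1 × 9.9 = 4888 J
q2 (melt at 0 °C): 235.1 × 337.0 = 79229 J
q3 (heat water 0.0→100.0 °C): 235.1 × 4.17 × 100.0 = 98037 J
q4 (vaporize at 100 °C): 235.1 × 2268.0 = 533207 J
q5 (heat steam 100.0→104.6 °C): 235.1 × 2.07 × 4.6 = 2239 J
Total: 4888 + 79229 + 98037 + 533207 + 2239 = 717600 J = 718 kJ

q = 718 kJ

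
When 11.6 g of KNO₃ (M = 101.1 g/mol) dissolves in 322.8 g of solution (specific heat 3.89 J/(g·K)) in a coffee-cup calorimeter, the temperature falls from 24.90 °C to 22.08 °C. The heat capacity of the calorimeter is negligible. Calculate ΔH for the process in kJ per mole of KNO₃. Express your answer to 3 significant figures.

ΔH = 30.9 kJ/mol

|ΔT| = |22.08 − 24.90| = 2.82 °C
|q_surr| = (322.8 × 3.89) × 2.82 = 1255.692 × 2.82 = 3541 J
n(KNO₃) = 11.6 / 101.1 = 0.1147 mol
Temperature fell, so q_rxn = +|q_surr| = 3.541 kJ
ΔH = q_rxn / n = 30.87 kJ/mol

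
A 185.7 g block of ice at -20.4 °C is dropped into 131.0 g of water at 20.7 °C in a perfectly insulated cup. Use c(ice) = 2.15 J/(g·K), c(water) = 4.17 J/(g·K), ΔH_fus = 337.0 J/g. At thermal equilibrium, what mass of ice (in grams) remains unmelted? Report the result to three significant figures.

m_ice remaining = 176 g

Heat to warm all ice to 0 °C: 185.7×2.15×20.4 = 8144.8 J
Heat released by water cooling to 0 °C: 131.0×4.17×20.7 = 11308 J
11308 J < 8144.8 + 185.7×337.0 = 70725.7 J, so not all ice melts; final T = 0 °C.
Heat left for melting: 11308 − 8144.8 = 3163.2 J
Mass melted = 3163.2 / 337.0 = 9.386 g
Ice remaining = 185.7 − 9.386 = 176.314 g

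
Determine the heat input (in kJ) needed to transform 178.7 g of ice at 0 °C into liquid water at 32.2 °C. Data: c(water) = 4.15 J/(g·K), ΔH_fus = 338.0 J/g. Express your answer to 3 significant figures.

q = 84.3 kJ

q1 (melt at 0 °C): 178.7 × 338.0 = 60401 J
q2 (heat water 0.0→32.2 °C): 178.7 × 4.15 × 32.2 = 23880 J
Total: 60401 + 23880 = 84281 J = 84.3 kJ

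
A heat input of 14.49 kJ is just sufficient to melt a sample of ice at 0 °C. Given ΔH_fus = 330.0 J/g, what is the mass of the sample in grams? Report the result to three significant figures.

m = 43.9 g

m = q / ΔH_fus = 14490 J / 330.0 J/g = 43.9 g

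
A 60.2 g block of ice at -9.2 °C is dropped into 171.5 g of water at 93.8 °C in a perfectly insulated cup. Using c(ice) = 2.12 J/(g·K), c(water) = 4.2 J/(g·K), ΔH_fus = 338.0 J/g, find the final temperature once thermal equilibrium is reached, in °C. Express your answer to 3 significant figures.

T_f = 47.3 °C

Heat to bring ice to 0 °C and melt it: q₁ = 60.2×2.12×9.2 + 60.2×338.0 = 21522 J
Heat the water can supply cooling to 0 °C: 171.5×4.2×93.8 = 67564.1 J > q₁, so all ice melts.
Energy balance: 171.5×4.2×(93.8 − T) = 21522 + 60.2×4.2×(T − 0)
720.3(93.8 − T) = 21522 + 252.84 T
67564.1 − 21522 = 973.14 T
T = 46042.1 / 973.14 = 47.31 °C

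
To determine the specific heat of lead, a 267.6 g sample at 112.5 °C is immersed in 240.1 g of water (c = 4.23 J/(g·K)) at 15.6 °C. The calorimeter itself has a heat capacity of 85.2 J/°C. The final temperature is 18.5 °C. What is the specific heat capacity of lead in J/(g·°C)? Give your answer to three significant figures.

q_gained = (240.1 × 4.23 + 85.2) × (18.5 − 15.6) = 3192 J
q_lost = 267.6 × c × (112.5 − 18.5) = 25154.4 c
Set equal: c = 3192 / 25154.4 = 0.127 J/(g·°C)

c = 0.127 J/(g·°C)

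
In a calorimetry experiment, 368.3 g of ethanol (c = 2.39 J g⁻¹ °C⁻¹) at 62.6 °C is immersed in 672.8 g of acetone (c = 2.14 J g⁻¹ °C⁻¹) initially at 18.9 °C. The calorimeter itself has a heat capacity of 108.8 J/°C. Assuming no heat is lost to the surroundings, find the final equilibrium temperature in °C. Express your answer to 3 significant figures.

Heat lost by ethanol = heat gained by acetone + calorimeter.
(368.3)(2.39)(62.6 − T) = [(672.8)(2.14) + 108.8](T − 18.9)
880.237 (62.6 − T) = 1548.592 (T − 18.9)
55103 − 880.237 T = 1548.592 T − 29268
84371 = 2428.829 T
T = 34.74 °C

T_f = 34.7 °C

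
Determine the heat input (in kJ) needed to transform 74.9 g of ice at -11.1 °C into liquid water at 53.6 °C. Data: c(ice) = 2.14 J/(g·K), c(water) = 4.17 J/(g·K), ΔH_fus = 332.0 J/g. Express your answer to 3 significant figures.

q1 (heat ice -11.1→0.0 °C): 74.9 × 2.14 × 11.1 = 1779 J
q2 (melt at 0 °C): 74.9 × 332.0 = 24867 J
q3 (heat water 0.0→53.6 °C): 74.9 × 4.17 × 53.6 = 16741 J
Total: 1779 + 24867 + 16741 = 43387 J = 43.4 kJ

q = 43.4 kJ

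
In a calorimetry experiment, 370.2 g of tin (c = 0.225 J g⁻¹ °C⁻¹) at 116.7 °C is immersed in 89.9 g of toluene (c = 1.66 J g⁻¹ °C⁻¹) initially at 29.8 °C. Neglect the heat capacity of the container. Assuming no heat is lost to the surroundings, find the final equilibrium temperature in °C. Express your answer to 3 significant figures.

Heat lost by tin = heat gained by toluene.
(370.2)(0.225)(116.7 − T) = (89.9)(1.66)(T − 29.8)
83.295 (116.7 − T) = 149.234 (T − 29.8)
9720.5 − 83.295 T = 149.234 T − 4447.2
14167.7 = 232.529 T
T = 60.93 °C

T_f = 60.9 °C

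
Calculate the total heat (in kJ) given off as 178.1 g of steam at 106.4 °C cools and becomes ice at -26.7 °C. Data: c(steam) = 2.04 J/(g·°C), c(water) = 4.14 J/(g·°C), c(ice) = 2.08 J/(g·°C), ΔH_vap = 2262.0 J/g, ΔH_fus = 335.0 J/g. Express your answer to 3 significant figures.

q1 (cool steam 106.4→100 °C): 178.1 × 2.04 × 6.4 = 2325 J
q2 (condense at 100 °C): 178.1 × 2262.0 = 402862 J
q3 (cool water 100→0 °C): 178.1 × 4.14 × 100.0 = 73733 J
q4 (freeze at 0 °C): 178.1 × 335.0 = 59664 J
q5 (cool ice 0→-26.7 °C): 178.1 × 2.08 × 26.7 = 9891 J
Total: 2325 + 402862 + 73733 + 59664 + 9891 = 548475 J = 548 kJ

q = 548 kJ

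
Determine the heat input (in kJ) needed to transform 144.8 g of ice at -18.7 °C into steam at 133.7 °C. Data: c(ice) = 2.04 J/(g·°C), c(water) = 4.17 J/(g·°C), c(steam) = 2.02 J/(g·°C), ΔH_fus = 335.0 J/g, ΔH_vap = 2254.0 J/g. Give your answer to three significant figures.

q1 (heat ice -18.7→0.0 °C): 144.8 × 2.04 × 18.7 = 5524 J
q2 (melt at 0 °C): 144.8 × 335.0 = 48508 J
q3 (heat water 0.0→100.0 °C): 144.8 × 4.17 × 100.0 = 60382 J
q4 (vaporize at 100 °C): 144.8 × 2254.0 = 326379 J
q5 (heat steam 100.0→133.7 °C): 144.8 × 2.02 × 33.7 = 9857 J
Total: 5524 + 48508 + 60382 + 326379 + 9857 = 450650 J = 451 kJ

q = 451 kJ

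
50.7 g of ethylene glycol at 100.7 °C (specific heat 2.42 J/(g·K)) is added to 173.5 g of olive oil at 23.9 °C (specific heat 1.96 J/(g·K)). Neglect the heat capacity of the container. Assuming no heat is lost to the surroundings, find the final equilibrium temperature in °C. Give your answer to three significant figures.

T_f = 44.3 °C

Heat lost by ethylene glycol = heat gained by olive oil.
(50.7)(2.42)(100.7 − T) = (173.5)(1.96)(T − 23.9)
122.694 (100.7 − T) = 340.06 (T − 23.9)
12355 − 122.694 T = 340.06 T − 8127.4
20482.4 = 462.754 T
T = 44.26 °C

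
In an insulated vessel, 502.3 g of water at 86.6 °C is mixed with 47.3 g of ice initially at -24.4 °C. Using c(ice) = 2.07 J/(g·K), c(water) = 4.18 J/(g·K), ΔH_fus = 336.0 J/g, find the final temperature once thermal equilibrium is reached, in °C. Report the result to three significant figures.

T_f = 71.2 °C

Heat to bring ice to 0 °C and melt it: q₁ = 47.3×2.07×24.4 + 47.3×336.0 = 18282 J
Heat the water can supply cooling to 0 °C: 502.3×4.18×86.6 = 181827 J > q₁, so all ice melts.
Energy balance: 502.3×4.18×(86.6 − T) = 18282 + 47.3×4.18×(T − 0)
2099.614(86.6 − T) = 18282 + 197.714 T
181827 − 18282 = 2297.328 T
T = 163545 / 2297.328 = 71.19 °C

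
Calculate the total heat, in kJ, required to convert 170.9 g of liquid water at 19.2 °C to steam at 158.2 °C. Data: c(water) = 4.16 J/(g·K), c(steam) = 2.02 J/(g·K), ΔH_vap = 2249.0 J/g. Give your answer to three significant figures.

q = 462 kJ

q1 (heat water 19.2→100.0 °C): 170.9 × 4.16 × 80.8 = 57444 J
q2 (vaporize at 100 °C): 170.9 × 2249.0 = 384354 J
q3 (heat steam 100.0→158.2 °C): 170.9 × 2.02 × 58.2 = 20092 J
Total: 57444 + 384354 + 20092 = 461890 J = 462 kJ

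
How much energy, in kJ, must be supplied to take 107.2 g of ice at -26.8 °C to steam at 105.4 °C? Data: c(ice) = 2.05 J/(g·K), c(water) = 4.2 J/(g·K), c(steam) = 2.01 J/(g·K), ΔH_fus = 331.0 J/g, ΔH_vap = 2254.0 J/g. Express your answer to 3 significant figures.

q1 (heat ice -26.8→0.0 °C): 107.2 × 2.05 × 26.8 = 5890 J
q2 (melt at 0 °C): 107.2 × 331.0 = 35483 J
q3 (heat water 0.0→100.0 °C): 107.2 × 4.2 × 100.0 = 45024 J
q4 (vaporize at 100 °C): 107.2 × 2254.0 = 241629 J
q5 (heat steam 100.0→105.4 °C): 107.2 × 2.01 × 5.4 = 1164 J
Total: 5890 + 35483 + 45024 + 241629 + 1164 = 329190 J = 329 kJ

q = 329 kJ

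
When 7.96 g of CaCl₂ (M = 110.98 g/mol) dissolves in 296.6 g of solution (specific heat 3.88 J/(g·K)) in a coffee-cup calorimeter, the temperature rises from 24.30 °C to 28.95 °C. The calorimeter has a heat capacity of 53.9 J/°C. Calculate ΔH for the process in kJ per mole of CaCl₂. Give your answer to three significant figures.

|ΔT| = |28.95 − 24.30| = 4.65 °C
|q_surr| = (296.6 × 3.88 + 53.9) × 4.65 = 1204.708 × 4.65 = 5602 J
n(CaCl₂) = 7.96 / 110.98 = 0.07172 mol
Temperature rose, so q_rxn = −|q_surr| = -5.602 kJ
ΔH = q_rxn / n = -78.11 kJ/mol

ΔH = -78.1 kJ/mol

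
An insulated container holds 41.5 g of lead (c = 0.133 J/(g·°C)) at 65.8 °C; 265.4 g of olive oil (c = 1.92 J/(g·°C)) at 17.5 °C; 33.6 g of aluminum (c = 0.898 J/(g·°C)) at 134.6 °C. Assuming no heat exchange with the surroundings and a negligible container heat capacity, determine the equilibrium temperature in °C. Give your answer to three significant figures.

Σ mᵢcᵢ(T − Tᵢ) = 0  ⇒  T = Σ mᵢcᵢTᵢ / Σ mᵢcᵢ
Σ mᵢcᵢ = 41.5×0.133 + 265.4×1.92 + 33.6×0.898 = 545.2603
Σ mᵢcᵢTᵢ = 5.5195×65.8 + 509.568×17.5 + 30.1728×134.6 = 13342
T = 13342 / 545.2603 = 24.47 °C

T_f = 24.5 °C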